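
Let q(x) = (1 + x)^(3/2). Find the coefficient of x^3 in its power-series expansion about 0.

-1/16

Differentiate repeatedly and evaluate at the center.
q(0) = 1
q′(0) = 3/2
q′′(0) = 3/4
q′′′(0) = -3/8
So c_3 = q′′′(0)/3! = -1/16.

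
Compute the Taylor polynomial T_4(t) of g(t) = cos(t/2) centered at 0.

t^4/384 - t^2/8 + 1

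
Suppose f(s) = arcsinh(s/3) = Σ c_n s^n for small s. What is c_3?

f(0) = 0
f′(0) = 1/3
f′′(0) = 0
f′′′(0) = -1/27
So c_3 = f′′′(0)/3! = -1/162.

-1/162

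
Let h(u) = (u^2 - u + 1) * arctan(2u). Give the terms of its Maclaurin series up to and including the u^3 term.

-2*u^3/3 - 2*u^2 + 2*u

Shift and add copies of the series according to the polynomial's terms.
[u^0] = 0;  [u^1] = 2;  [u^2] = -2;  [u^3] = -2/3.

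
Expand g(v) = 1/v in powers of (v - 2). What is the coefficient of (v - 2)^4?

1/32

Use the known series and substitute for the argument.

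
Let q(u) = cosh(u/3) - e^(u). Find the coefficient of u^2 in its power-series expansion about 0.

Combine the two series term by term.
[u^0] = 0;  [u^1] = -1;  [u^2] = -4/9.

-4/9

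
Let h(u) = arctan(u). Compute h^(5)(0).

The coefficient of u^5 in the expansion is 1/5, so h^(5)(0) = 5! * (1/5) = 24.

24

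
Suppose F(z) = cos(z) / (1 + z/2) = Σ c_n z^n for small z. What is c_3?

1/8

Take the Cauchy product of the two expansions.
So c_3 = F′′′(0)/3! = 1/8.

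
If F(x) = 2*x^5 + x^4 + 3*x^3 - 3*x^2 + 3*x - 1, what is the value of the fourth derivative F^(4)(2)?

504

Differentiate repeatedly and evaluate at the center.
From the series, [(x - 2)^4] F = 21; multiply by 4! = 24 to get 504.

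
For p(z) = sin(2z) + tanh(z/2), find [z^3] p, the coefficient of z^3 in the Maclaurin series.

-11/8

Expand each term separately and add.
[z^0] = 0;  [z^1] = 5/2;  [z^2] = 0;  [z^3] = -11/8.
So c_3 = p′′′(0)/3! = -11/8.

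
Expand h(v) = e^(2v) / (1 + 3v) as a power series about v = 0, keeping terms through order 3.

Take the Cauchy product of the two expansions.
h(0) = 1
h′(0) = -1
h′′(0) = 10
h′′′(0) = -82
The Taylor polynomial is Σ h^(k)(0)/k! · v^k.

-41*v^3/3 + 5*v^2 - v + 1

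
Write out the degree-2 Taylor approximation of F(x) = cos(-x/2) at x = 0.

1 - x^2/8

Apply the Taylor formula c_k = f^(k)(a)/k!.
[x^0] = 1;  [x^1] = 0;  [x^2] = -1/8.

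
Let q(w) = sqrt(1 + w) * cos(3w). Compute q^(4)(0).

1497/16

Write out both Maclaurin series and multiply, keeping only the needed powers.
The coefficient of w^4 in the expansion is 499/128, so q^(4)(0) = 4! * (499/128) = 1497/16.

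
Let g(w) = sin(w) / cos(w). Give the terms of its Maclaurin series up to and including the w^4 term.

w^3/3 + w

Divide the numerator series by the denominator series (power-series long division).
g(0) = 0
g′(0) = 1
g′′(0) = 0
g′′′(0) = 2
g^(4)(0) = 0
Dividing each by k! gives the coefficients c_0, ..., c_4.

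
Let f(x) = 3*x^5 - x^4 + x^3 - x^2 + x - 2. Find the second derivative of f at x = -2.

The coefficient of (x + 2)^2 in the expansion is -271, so f′′(-2) = 2! * (-271) = -542.

-542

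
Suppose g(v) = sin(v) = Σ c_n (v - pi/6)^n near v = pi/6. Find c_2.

c_2 = g′′(pi/6)/2! = -1/4.

-1/4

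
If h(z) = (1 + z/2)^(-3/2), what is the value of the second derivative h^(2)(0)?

15/16

From the series, [z^2] h = 15/32; multiply by 2! = 2 to get 15/16.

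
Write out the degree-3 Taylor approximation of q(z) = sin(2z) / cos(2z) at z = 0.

Divide the numerator series by the denominator series (power-series long division).

8*z^3/3 + 2*z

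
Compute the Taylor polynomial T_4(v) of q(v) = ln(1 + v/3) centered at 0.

-v^4/324 + v^3/81 - v^2/18 + v/3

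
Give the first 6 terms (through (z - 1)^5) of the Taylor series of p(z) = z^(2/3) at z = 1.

[(z - 1)^0] = 1;  [(z - 1)^1] = 2/3;  [(z - 1)^2] = -1/9;  [(z - 1)^3] = 4/81;  [(z - 1)^4] = -7/243;  [(z - 1)^5] = 14/729.

14*(z - 1)^5/729 - 7*(z - 1)^4/243 + 4*(z - 1)^3/81 - (z - 1)^2/9 + 2*(z - 1)/3 + 1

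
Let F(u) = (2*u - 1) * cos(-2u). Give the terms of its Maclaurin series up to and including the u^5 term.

4*u^5/3 - 2*u^4/3 - 4*u^3 + 2*u^2 + 2*u - 1

Multiply each power in the prefactor through the base expansion.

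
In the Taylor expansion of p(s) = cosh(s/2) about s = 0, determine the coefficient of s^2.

1/8

p(0) = 1
p′(0) = 0
p′′(0) = 1/4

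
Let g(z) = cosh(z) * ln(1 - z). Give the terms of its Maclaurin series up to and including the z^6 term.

Multiply the two series term by term and collect like powers.
g(0) = 0
g′(0) = -1
g′′(0) = -1
g′′′(0) = -5
g^(4)(0) = -12
g^(5)(0) = -49
g^(6)(0) = -225

-5*z^6/16 - 49*z^5/120 - z^4/2 - 5*z^3/6 - z^2/2 - z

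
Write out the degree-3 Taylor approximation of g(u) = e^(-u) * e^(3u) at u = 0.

Multiply the two series term by term and collect like powers.
[u^0] = 1;  [u^1] = 2;  [u^2] = 2;  [u^3] = 4/3.

4*u^3/3 + 2*u^2 + 2*u + 1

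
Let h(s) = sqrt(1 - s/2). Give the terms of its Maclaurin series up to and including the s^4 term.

-5*s^4/2048 - s^3/128 - s^2/32 - s/4 + 1

Use the known series and substitute for the argument.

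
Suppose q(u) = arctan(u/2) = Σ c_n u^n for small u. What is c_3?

c_3 = q′′′(0)/3! = -1/24.

-1/24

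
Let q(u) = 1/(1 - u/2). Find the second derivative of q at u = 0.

Use the known series and substitute for the argument.
From the series, [u^2] q = 1/4; multiply by 2! = 2 to get 1/2.

1/2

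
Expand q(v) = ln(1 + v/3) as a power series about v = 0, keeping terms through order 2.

-v^2/18 + v/3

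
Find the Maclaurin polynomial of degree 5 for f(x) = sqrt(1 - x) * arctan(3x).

Multiply the two series term by term and collect like powers.
[x^0] = 0;  [x^1] = 3;  [x^2] = -3/2;  [x^3] = -75/8;  [x^4] = 69/16;  [x^5] = 31749/640.

31749*x^5/640 + 69*x^4/16 - 75*x^3/8 - 3*x^2/2 + 3*x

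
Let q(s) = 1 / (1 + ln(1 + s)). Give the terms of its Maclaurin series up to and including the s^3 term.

Expand as Σ (-1)^k u^k with u equal to the inner function's series.
q(0) = 1
q′(0) = -1
q′′(0) = 3
q′′′(0) = -14
Dividing each by k! gives the coefficients c_0, ..., c_3.

-7*s^3/3 + 3*s^2/2 - s + 1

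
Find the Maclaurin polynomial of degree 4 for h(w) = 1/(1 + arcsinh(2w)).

Let u equal the inner series; expand the outer function in u and truncate.

32*w^4/3 - 20*w^3/3 + 4*w^2 - 2*w + 1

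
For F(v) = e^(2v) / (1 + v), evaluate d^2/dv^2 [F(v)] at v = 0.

2

Multiply the two series term by term and collect like powers.
The coefficient of v^2 in the expansion is 1, so F′′(0) = 2! * (1) = 2.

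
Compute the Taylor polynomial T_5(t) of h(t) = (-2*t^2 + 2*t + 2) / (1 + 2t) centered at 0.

-16*t^5 + 8*t^4 - 4*t^3 + 2*t^2 - 2*t + 2

Shift and add copies of the series according to the polynomial's terms.
h(0) = 2
h′(0) = -2
h′′(0) = 4
h′′′(0) = -24
h^(4)(0) = 192
h^(5)(0) = -1920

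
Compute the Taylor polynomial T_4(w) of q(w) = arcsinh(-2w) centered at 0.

4*w^3/3 - 2*w

q(0) = 0
q′(0) = -2
q′′(0) = 0
q′′′(0) = 8
q^(4)(0) = 0
The Taylor polynomial is Σ q^(k)(0)/k! · w^k.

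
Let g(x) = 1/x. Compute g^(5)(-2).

-15/8

From the series, [(x + 2)^5] g = -1/64; multiply by 5! = 120 to get -15/8.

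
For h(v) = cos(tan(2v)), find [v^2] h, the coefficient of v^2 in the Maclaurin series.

Substitute the inner expansion into the outer series and collect powers.
h(0) = 1
h′(0) = 0
h′′(0) = -4
So c_2 = h′′(0)/2! = -2.

-2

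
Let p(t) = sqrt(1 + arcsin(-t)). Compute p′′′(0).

Compose series: expand the inner function first, then feed it into the outer expansion.
From the series, [t^3] p = -7/48; multiply by 3! = 6 to get -7/8.

-7/8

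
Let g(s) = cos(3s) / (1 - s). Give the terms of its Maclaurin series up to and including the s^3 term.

Multiply the two series term by term and collect like powers.
[s^0] = 1;  [s^1] = 1;  [s^2] = -7/2;  [s^3] = -7/2.

-7*s^3/2 - 7*s^2/2 + s + 1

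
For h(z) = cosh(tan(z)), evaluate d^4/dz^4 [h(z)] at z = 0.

9

Let u equal the inner series; expand the outer function in u and truncate.
The coefficient of z^4 in the expansion is 3/8, so h^(4)(0) = 4! * (3/8) = 9.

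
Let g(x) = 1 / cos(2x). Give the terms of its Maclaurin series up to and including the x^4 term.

Write the quotient as an unknown series and match coefficients against numerator = denominator · series.
g(0) = 1
g′(0) = 0
g′′(0) = 4
g′′′(0) = 0
g^(4)(0) = 80

10*x^4/3 + 2*x^2 + 1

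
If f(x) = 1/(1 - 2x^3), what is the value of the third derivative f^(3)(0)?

12

Apply the Taylor formula c_k = f^(k)(a)/k!.
The coefficient of x^3 in the expansion is 2, so f′′′(0) = 3! * (2) = 12.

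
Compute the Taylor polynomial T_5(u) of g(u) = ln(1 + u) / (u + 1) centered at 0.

137*u^5/60 - 25*u^4/12 + 11*u^3/6 - 3*u^2/2 + u

Use 1/(1 - r) = Σ r^k on the denominator, then take the Cauchy product.
g(0) = 0
g′(0) = 1
g′′(0) = -3
g′′′(0) = 11
g^(4)(0) = -50
g^(5)(0) = 274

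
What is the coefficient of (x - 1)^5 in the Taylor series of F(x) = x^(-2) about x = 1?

c_5 = F^(5)(1)/5! = -6.

-6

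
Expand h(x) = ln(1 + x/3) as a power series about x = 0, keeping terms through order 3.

x^3/81 - x^2/18 + x/3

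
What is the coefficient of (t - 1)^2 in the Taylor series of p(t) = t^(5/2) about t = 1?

p(1) = 1
p′(1) = 5/2
p′′(1) = 15/4
The Taylor polynomial is Σ p^(k)(1)/k! · (t - 1)^k.

15/8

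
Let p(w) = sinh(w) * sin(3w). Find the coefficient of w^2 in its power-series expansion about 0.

3

Write out both Maclaurin series and multiply, keeping only the needed powers.
[w^0] = 0;  [w^1] = 0;  [w^2] = 3.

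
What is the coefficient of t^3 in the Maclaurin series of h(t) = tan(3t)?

9

Use the known series and substitute for the argument.
h(0) = 0
h′(0) = 3
h′′(0) = 0
h′′′(0) = 54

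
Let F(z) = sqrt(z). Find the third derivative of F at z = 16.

The coefficient of (z - 16)^3 in the expansion is 1/16384, so F′′′(16) = 3! * (1/16384) = 3/8192.

3/8192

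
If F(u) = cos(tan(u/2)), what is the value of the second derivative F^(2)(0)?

-1/4

Let u equal the inner series; expand the outer function in u and truncate.
The coefficient of u^2 in the expansion is -1/8, so F′′(0) = 2! * (-1/8) = -1/4.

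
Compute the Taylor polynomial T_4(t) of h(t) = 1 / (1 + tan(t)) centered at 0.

Use the geometric series for the reciprocal, then substitute.
h(0) = 1
h′(0) = -1
h′′(0) = 2
h′′′(0) = -8
h^(4)(0) = 40
The Taylor polynomial is Σ h^(k)(0)/k! · t^k.

5*t^4/3 - 4*t^3/3 + t^2 - t + 1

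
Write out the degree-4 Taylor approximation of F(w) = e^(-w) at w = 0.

F(0) = 1
F′(0) = -1
F′′(0) = 1
F′′′(0) = -1
F^(4)(0) = 1
The Taylor polynomial is Σ F^(k)(0)/k! · w^k.

w^4/24 - w^3/6 + w^2/2 - w + 1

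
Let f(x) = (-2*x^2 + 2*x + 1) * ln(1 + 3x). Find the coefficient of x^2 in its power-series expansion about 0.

Multiply each power in the prefactor through the base expansion.
[x^0] = 0;  [x^1] = 3;  [x^2] = 3/2.

3/2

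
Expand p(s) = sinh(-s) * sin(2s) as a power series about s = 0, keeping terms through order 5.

s^4 - 2*s^2

Take the Cauchy product of the two expansions.
[s^0] = 0;  [s^1] = 0;  [s^2] = -2;  [s^3] = 0;  [s^4] = 1;  [s^5] = 0.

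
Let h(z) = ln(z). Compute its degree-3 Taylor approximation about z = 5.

(z - 5)^3/375 - (z - 5)^2/50 + (z - 5)/5 + ln(5)

Apply the Taylor formula c_k = f^(k)(a)/k!.
h(5) = ln(5)
h′(5) = 1/5
h′′(5) = -1/25
h′′′(5) = 2/125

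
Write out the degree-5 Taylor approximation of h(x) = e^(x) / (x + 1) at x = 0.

Multiply the numerator's expansion by the denominator's geometric series.
h(0) = 1
h′(0) = 0
h′′(0) = 1
h′′′(0) = -2
h^(4)(0) = 9
h^(5)(0) = -44

-11*x^5/30 + 3*x^4/8 - x^3/3 + x^2/2 + 1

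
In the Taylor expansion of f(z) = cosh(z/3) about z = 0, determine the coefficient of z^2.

1/18

[z^0] = 1;  [z^1] = 0;  [z^2] = 1/18.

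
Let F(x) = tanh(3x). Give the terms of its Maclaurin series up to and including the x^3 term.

-9*x^3 + 3*x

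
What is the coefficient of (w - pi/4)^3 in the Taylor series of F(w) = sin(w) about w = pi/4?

F(pi/4) = sqrt(2)/2
F′(pi/4) = sqrt(2)/2
F′′(pi/4) = -sqrt(2)/2
F′′′(pi/4) = -sqrt(2)/2
So c_3 = F′′′(pi/4)/3! = -sqrt(2)/12.

-sqrt(2)/12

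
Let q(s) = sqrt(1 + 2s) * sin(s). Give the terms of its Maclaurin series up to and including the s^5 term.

-8*s^5/15 + s^4/3 - 2*s^3/3 + s^2 + s

Expand each factor separately, then convolve coefficients.
[s^0] = 0;  [s^1] = 1;  [s^2] = 1;  [s^3] = -2/3;  [s^4] = 1/3;  [s^5] = -8/15.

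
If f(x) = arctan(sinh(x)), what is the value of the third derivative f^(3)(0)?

-1

Let u equal the inner series; expand the outer function in u and truncate.
From the series, [x^3] f = -1/6; multiply by 3! = 6 to get -1.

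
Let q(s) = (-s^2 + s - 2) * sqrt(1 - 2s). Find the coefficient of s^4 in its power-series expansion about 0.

5/4

Shift and add copies of the series according to the polynomial's terms.
q(0) = -2
q′(0) = 3
q′′(0) = -2
q′′′(0) = 9
q^(4)(0) = 30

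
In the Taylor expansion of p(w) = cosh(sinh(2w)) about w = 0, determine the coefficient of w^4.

10/3

Let u equal the inner series; expand the outer function in u and truncate.
p(0) = 1
p′(0) = 0
p′′(0) = 4
p′′′(0) = 0
p^(4)(0) = 80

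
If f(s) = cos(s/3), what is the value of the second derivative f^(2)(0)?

From the series, [s^2] f = -1/18; multiply by 2! = 2 to get -1/9.

-1/9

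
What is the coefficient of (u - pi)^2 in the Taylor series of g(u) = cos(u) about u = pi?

g(pi) = -1
g′(pi) = 0
g′′(pi) = 1
So c_2 = g′′(pi)/2! = 1/2.

1/2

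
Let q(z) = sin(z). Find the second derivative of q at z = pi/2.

The coefficient of (z - pi/2)^2 in the expansion is -1/2, so q′′(pi/2) = 2! * (-1/2) = -1.

-1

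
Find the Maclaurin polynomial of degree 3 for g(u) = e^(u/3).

Differentiate repeatedly and evaluate at the center.

u^3/162 + u^2/18 + u/3 + 1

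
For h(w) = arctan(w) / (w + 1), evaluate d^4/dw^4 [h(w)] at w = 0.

Expand 1/(denominator) as a geometric series and multiply by the numerator's series.
The coefficient of w^4 in the expansion is -2/3, so h^(4)(0) = 4! * (-2/3) = -16.

-16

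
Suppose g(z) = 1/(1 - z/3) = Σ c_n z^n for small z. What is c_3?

[z^0] = 1;  [z^1] = 1/3;  [z^2] = 1/9;  [z^3] = 1/27.

1/27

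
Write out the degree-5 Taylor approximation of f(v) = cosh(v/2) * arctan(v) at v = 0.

103*v^5/640 - 5*v^3/24 + v

Write out both Maclaurin series and multiply, keeping only the needed powers.
f(0) = 0
f′(0) = 1
f′′(0) = 0
f′′′(0) = -5/4
f^(4)(0) = 0
f^(5)(0) = 309/16
The Taylor polynomial is Σ f^(k)(0)/k! · v^k.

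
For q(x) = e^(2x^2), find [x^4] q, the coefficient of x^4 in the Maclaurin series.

q(0) = 1
q′(0) = 0
q′′(0) = 4
q′′′(0) = 0
q^(4)(0) = 48

2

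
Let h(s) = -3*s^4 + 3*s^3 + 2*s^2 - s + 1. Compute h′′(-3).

Apply the Taylor formula c_k = f^(k)(a)/k!.
The coefficient of (s + 3)^2 in the expansion is -187, so h′′(-3) = 2! * (-187) = -374.

-374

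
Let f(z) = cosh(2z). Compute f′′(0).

The coefficient of z^2 in the expansion is 2, so f′′(0) = 2! * (2) = 4.

4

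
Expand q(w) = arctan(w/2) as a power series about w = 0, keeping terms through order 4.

-w^3/24 + w/2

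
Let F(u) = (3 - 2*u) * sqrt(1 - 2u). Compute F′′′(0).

-3

Distribute the polynomial across the series and collect like powers.
The coefficient of u^3 in the expansion is -1/2, so F′′′(0) = 3! * (-1/2) = -3.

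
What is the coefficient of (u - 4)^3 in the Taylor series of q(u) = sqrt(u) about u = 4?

[(u - 4)^0] = 2;  [(u - 4)^1] = 1/4;  [(u - 4)^2] = -1/64;  [(u - 4)^3] = 1/512.
So c_3 = q′′′(4)/3! = 1/512.

1/512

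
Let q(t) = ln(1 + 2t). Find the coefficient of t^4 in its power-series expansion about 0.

q(0) = 0
q′(0) = 2
q′′(0) = -4
q′′′(0) = 16
q^(4)(0) = -96
So c_4 = q^(4)(0)/4! = -4.

-4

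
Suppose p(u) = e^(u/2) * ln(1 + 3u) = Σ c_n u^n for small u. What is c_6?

-12743/128

Expand each factor separately, then convolve coefficients.
p(0) = 0
p′(0) = 3
p′′(0) = -6
p′′′(0) = 171/4
p^(4)(0) = -390
p^(5)(0) = 75867/16
p^(6)(0) = -573435/8
So c_6 = p^(6)(0)/6! = -12743/128.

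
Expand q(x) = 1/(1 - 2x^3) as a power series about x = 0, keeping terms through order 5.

q(0) = 1
q′(0) = 0
q′′(0) = 0
q′′′(0) = 12
q^(4)(0) = 0
q^(5)(0) = 0
The Taylor polynomial is Σ q^(k)(0)/k! · x^k.

2*x^3 + 1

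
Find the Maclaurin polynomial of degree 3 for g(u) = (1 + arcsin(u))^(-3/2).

Plug the Maclaurin series of the inner function into that of the outer and collect terms.
g(0) = 1
g′(0) = -3/2
g′′(0) = 15/4
g′′′(0) = -117/8
Dividing each by k! gives the coefficients c_0, ..., c_3.

-39*u^3/16 + 15*u^2/8 - 3*u/2 + 1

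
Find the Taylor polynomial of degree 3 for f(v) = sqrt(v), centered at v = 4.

(v - 4)^3/512 - (v - 4)^2/64 + (v - 4)/4 + 2

Compute the successive derivatives at the expansion point and divide by k!.
[(v - 4)^0] = 2;  [(v - 4)^1] = 1/4;  [(v - 4)^2] = -1/64;  [(v - 4)^3] = 1/512.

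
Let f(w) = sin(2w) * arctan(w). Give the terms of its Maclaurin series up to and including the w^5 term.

-2*w^4 + 2*w^2

Write out both Maclaurin series and multiply, keeping only the needed powers.
[w^0] = 0;  [w^1] = 0;  [w^2] = 2;  [w^3] = 0;  [w^4] = -2;  [w^5] = 0.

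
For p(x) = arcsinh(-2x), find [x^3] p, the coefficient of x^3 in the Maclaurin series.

4/3

Use the known series and substitute for the argument.
p(0) = 0
p′(0) = -2
p′′(0) = 0
p′′′(0) = 8
So c_3 = p′′′(0)/3! = 4/3.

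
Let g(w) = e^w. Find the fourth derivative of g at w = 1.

e

The coefficient of (w - 1)^4 in the expansion is e/24, so g^(4)(1) = 4! * (e/24) = e.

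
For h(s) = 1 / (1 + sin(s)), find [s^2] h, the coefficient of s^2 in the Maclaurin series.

Write 1/(1+u) = 1 - u + u^2 - u^3 + ... and substitute the series for u.
h(0) = 1
h′(0) = -1
h′′(0) = 2
So c_2 = h′′(0)/2! = 1.

1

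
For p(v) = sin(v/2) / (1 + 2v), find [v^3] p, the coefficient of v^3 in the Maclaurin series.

95/48

Expand each factor separately, then convolve coefficients.
So c_3 = p′′′(0)/3! = 95/48.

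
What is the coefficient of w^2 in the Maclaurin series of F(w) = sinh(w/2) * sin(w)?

1/2

Take the Cauchy product of the two expansions.
[w^0] = 0;  [w^1] = 0;  [w^2] = 1/2.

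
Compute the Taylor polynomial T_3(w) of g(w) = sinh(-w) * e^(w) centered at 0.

-2*w^3/3 - w^2 - w

Expand each factor separately, then convolve coefficients.
g(0) = 0
g′(0) = -1
g′′(0) = -2
g′′′(0) = -4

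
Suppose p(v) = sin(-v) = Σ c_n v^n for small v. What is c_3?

1/6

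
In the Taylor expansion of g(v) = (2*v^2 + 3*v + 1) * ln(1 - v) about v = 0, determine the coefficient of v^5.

Distribute the polynomial across the series and collect like powers.
[v^0] = 0;  [v^1] = -1;  [v^2] = -7/2;  [v^3] = -23/6;  [v^4] = -9/4;  [v^5] = -97/60.
So c_5 = g^(5)(0)/5! = -97/60.

-97/60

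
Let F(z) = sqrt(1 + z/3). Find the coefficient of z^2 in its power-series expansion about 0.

F(0) = 1
F′(0) = 1/6
F′′(0) = -1/36
So c_2 = F′′(0)/2! = -1/72.

-1/72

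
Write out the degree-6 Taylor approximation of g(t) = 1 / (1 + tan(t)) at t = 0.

Use the geometric series for the reciprocal, then substitute.
[t^0] = 1;  [t^1] = -1;  [t^2] = 1;  [t^3] = -4/3;  [t^4] = 5/3;  [t^5] = -32/15;  [t^6] = 122/45.

122*t^6/45 - 32*t^5/15 + 5*t^4/3 - 4*t^3/3 + t^2 - t + 1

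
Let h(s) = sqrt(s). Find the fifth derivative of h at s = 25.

Apply the Taylor formula c_k = f^(k)(a)/k!.
The coefficient of (s - 25)^5 in the expansion is 7/500000000, so h^(5)(25) = 5! * (7/500000000) = 21/12500000.

21/12500000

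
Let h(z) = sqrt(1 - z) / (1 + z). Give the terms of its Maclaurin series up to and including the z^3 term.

Take the Cauchy product of the two expansions.
[z^0] = 1;  [z^1] = -3/2;  [z^2] = 11/8;  [z^3] = -23/16.

-23*z^3/16 + 11*z^2/8 - 3*z/2 + 1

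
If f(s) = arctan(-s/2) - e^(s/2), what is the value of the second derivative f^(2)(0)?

Expand each term separately and add.
The coefficient of s^2 in the expansion is -1/8, so f′′(0) = 2! * (-1/8) = -1/4.

-1/4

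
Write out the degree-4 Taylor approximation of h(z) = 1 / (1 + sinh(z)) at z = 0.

Expand as Σ (-1)^k u^k with u equal to the inner function's series.
[z^0] = 1;  [z^1] = -1;  [z^2] = 1;  [z^3] = -7/6;  [z^4] = 4/3.

4*z^4/3 - 7*z^3/6 + z^2 - z + 1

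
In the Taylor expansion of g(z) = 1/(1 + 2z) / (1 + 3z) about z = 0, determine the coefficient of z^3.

Take the Cauchy product of the two expansions.
g(0) = 1
g′(0) = -5
g′′(0) = 38
g′′′(0) = -390
So c_3 = g′′′(0)/3! = -65.

-65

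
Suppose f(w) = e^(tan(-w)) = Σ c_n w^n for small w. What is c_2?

1/2

Compose series: expand the inner function first, then feed it into the outer expansion.
[w^0] = 1;  [w^1] = -1;  [w^2] = 1/2.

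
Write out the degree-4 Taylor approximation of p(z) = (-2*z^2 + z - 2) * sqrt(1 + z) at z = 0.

25*z^4/64 - 5*z^3/4 - 5*z^2/4 - 2

Shift and add copies of the series according to the polynomial's terms.
[z^0] = -2;  [z^1] = 0;  [z^2] = -5/4;  [z^3] = -5/4;  [z^4] = 25/64.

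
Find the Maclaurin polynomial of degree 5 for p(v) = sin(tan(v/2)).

-v^5/1280 + v^3/48 + v/2

Substitute the inner expansion into the outer series and collect powers.
[v^0] = 0;  [v^1] = 1/2;  [v^2] = 0;  [v^3] = 1/48;  [v^4] = 0;  [v^5] = -1/1280.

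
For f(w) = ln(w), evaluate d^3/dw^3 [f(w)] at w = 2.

The coefficient of (w - 2)^3 in the expansion is 1/24, so f′′′(2) = 3! * (1/24) = 1/4.

1/4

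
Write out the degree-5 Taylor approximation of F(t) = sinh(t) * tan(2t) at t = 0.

3*t^4 + 2*t^2

Expand each factor separately, then convolve coefficients.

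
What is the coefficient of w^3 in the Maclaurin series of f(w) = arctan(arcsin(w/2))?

Let u equal the inner series; expand the outer function in u and truncate.

-1/48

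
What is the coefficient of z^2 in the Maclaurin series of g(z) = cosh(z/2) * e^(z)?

5/8

Write out both Maclaurin series and multiply, keeping only the needed powers.
g(0) = 1
g′(0) = 1
g′′(0) = 5/4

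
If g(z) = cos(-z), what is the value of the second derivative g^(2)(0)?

-1

Differentiate repeatedly and evaluate at the center.
From the series, [z^2] g = -1/2; multiply by 2! = 2 to get -1.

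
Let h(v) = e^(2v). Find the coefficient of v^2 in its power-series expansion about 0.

2

h(0) = 1
h′(0) = 2
h′′(0) = 4
So c_2 = h′′(0)/2! = 2.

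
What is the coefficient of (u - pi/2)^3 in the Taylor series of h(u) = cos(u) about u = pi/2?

Apply the Taylor formula c_k = f^(k)(a)/k!.
h(pi/2) = 0
h′(pi/2) = -1
h′′(pi/2) = 0
h′′′(pi/2) = 1
Then c_k = h^(k)(pi/2)/k! gives each Taylor coefficient.

1/6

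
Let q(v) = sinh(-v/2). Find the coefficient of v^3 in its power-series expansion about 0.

-1/48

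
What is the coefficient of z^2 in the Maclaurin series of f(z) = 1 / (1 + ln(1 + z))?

Expand as Σ (-1)^k u^k with u equal to the inner function's series.
So c_2 = f′′(0)/2! = 3/2.

3/2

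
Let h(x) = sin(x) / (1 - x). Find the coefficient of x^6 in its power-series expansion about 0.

101/120

Multiply the numerator's expansion by the denominator's geometric series.
h(0) = 0
h′(0) = 1
h′′(0) = 2
h′′′(0) = 5
h^(4)(0) = 20
h^(5)(0) = 101
h^(6)(0) = 606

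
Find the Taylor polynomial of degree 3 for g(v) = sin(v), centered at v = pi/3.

Differentiate repeatedly and evaluate at the center.

-(v - pi/3)^3/12 - sqrt(3)*(v - pi/3)^2/4 + (v - pi/3)/2 + sqrt(3)/2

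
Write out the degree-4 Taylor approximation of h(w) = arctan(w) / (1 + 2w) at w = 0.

-22*w^4/3 + 11*w^3/3 - 2*w^2 + w

Multiply the two series term by term and collect like powers.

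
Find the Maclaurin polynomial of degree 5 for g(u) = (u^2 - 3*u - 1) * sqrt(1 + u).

Distribute the polynomial across the series and collect like powers.
[u^0] = -1;  [u^1] = -7/2;  [u^2] = -3/8;  [u^3] = 13/16;  [u^4] = -35/128;  [u^5] = 39/256.

39*u^5/256 - 35*u^4/128 + 13*u^3/16 - 3*u^2/8 - 7*u/2 - 1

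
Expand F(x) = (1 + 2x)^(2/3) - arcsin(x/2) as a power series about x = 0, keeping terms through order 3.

Expand each term separately and add.

485*x^3/1296 - 4*x^2/9 + 5*x/6 + 1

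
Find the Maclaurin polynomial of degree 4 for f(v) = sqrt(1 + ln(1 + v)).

-143*v^4/384 + 17*v^3/48 - 3*v^2/8 + v/2 + 1

Substitute the inner expansion into the outer series and collect powers.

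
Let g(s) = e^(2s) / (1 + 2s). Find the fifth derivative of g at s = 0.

-1408

Take the Cauchy product of the two expansions.
The coefficient of s^5 in the expansion is -176/15, so g^(5)(0) = 5! * (-176/15) = -1408.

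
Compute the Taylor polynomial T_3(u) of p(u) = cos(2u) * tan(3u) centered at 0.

Write out both Maclaurin series and multiply, keeping only the needed powers.

3*u^3 + 3*u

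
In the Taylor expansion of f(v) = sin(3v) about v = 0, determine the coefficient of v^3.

f(0) = 0
f′(0) = 3
f′′(0) = 0
f′′′(0) = -27
The Taylor polynomial is Σ f^(k)(0)/k! · v^k.

-9/2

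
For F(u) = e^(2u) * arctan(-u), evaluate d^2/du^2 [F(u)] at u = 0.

Expand each factor separately, then convolve coefficients.
From the series, [u^2] F = -2; multiply by 2! = 2 to get -4.

-4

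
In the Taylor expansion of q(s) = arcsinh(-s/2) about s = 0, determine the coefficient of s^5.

Use the known series and substitute for the argument.
So c_5 = q^(5)(0)/5! = -3/1280.

-3/1280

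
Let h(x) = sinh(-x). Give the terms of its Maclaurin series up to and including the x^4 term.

-x^3/6 - x

Use the known series and substitute for the argument.
h(0) = 0
h′(0) = -1
h′′(0) = 0
h′′′(0) = -1
h^(4)(0) = 0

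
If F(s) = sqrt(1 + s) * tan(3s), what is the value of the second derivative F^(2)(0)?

Write out both Maclaurin series and multiply, keeping only the needed powers.
From the series, [s^2] F = 3/2; multiply by 2! = 2 to get 3.

3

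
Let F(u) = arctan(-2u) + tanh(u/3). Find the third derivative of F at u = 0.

Combine the two series term by term.
From the series, [u^3] F = 215/81; multiply by 3! = 6 to get 430/27.

430/27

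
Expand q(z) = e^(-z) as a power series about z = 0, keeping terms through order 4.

z^4/24 - z^3/6 + z^2/2 - z + 1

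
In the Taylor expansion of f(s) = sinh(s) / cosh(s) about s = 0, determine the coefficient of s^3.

Write the quotient as an unknown series and match coefficients against numerator = denominator · series.

-1/3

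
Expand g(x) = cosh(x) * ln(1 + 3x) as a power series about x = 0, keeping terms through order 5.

Multiply the two series term by term and collect like powers.

2129*x^5/40 - 45*x^4/2 + 21*x^3/2 - 9*x^2/2 + 3*x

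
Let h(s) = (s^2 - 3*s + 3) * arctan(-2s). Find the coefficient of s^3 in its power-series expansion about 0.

Shift and add copies of the series according to the polynomial's terms.
h(0) = 0
h′(0) = -6
h′′(0) = 12
h′′′(0) = 36

6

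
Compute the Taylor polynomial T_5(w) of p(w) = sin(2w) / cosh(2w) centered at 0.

48*w^5/5 - 16*w^3/3 + 2*w

Divide the numerator series by the denominator series (power-series long division).
p(0) = 0
p′(0) = 2
p′′(0) = 0
p′′′(0) = -32
p^(4)(0) = 0
p^(5)(0) = 1152
Dividing each by k! gives the coefficients c_0, ..., c_5.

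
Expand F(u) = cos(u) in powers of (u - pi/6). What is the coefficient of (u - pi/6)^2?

-sqrt(3)/4

F(pi/6) = sqrt(3)/2
F′(pi/6) = -1/2
F′′(pi/6) = -sqrt(3)/2
Then c_k = F^(k)(pi/6)/k! gives each Taylor coefficient.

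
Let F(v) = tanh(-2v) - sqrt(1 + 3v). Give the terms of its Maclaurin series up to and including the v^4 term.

405*v^4/128 + 47*v^3/48 + 9*v^2/8 - 7*v/2 - 1

Add the two expansions coefficient-wise.
[v^0] = -1;  [v^1] = -7/2;  [v^2] = 9/8;  [v^3] = 47/48;  [v^4] = 405/128.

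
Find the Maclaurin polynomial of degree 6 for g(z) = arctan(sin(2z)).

Let u equal the inner series; expand the outer function in u and truncate.
[z^0] = 0;  [z^1] = 2;  [z^2] = 0;  [z^3] = -4;  [z^4] = 0;  [z^5] = 12;  [z^6] = 0.

12*z^5 - 4*z^3 + 2*z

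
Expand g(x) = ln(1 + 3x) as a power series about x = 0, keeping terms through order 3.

Apply the Taylor formula c_k = f^(k)(a)/k!.
g(0) = 0
g′(0) = 3
g′′(0) = -9
g′′′(0) = 54
Dividing each by k! gives the coefficients c_0, ..., c_3.

9*x^3 - 9*x^2/2 + 3*x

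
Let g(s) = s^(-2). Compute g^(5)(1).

-720

Use the known series and substitute for the argument.
From the series, [(s - 1)^5] g = -6; multiply by 5! = 120 to get -720.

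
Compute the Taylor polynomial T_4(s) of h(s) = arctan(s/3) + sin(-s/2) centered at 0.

Expand each term separately and add.
h(0) = 0
h′(0) = -1/6
h′′(0) = 0
h′′′(0) = 11/216
h^(4)(0) = 0

11*s^3/1296 - s/6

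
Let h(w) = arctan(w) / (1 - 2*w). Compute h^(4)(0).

Expand 1/(denominator) as a geometric series and multiply by the numerator's series.
The coefficient of w^4 in the expansion is 22/3, so h^(4)(0) = 4! * (22/3) = 176.

176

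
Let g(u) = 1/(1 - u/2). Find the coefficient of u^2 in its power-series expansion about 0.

Apply the Taylor formula c_k = f^(k)(a)/k!.
[u^0] = 1;  [u^1] = 1/2;  [u^2] = 1/4.

1/4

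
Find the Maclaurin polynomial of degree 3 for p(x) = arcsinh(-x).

x^3/6 - x

[x^0] = 0;  [x^1] = -1;  [x^2] = 0;  [x^3] = 1/6.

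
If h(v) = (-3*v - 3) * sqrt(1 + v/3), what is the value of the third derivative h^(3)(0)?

5/24

Multiply each power in the prefactor through the base expansion.
The coefficient of v^3 in the expansion is 5/144, so h′′′(0) = 3! * (5/144) = 5/24.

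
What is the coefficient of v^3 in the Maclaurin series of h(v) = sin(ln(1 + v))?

1/6

Plug the Maclaurin series of the inner function into that of the outer and collect terms.
h(0) = 0
h′(0) = 1
h′′(0) = -1
h′′′(0) = 1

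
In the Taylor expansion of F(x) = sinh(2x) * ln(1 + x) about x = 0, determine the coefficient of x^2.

Expand each factor separately, then convolve coefficients.
F(0) = 0
F′(0) = 0
F′′(0) = 4

2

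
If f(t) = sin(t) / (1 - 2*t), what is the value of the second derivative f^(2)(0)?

4

Multiply the numerator's expansion by the denominator's geometric series.
From the series, [t^2] f = 2; multiply by 2! = 2 to get 4.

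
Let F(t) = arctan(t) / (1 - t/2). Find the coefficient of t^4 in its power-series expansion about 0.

Take the Cauchy product of the two expansions.
So c_4 = F^(4)(0)/4! = -1/24.

-1/24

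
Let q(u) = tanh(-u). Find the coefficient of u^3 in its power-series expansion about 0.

1/3

Compute the successive derivatives at the expansion point and divide by k!.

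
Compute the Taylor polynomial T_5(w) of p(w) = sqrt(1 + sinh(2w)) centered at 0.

Substitute the inner expansion into the outer series and collect powers.

241*w^5/120 - 31*w^4/24 + 7*w^3/6 - w^2/2 + w + 1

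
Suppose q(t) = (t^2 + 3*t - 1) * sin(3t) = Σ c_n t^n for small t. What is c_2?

9

Distribute the polynomial across the series and collect like powers.
q(0) = 0
q′(0) = -3
q′′(0) = 18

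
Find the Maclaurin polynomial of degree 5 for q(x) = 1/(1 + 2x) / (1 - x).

-21*x^5 + 11*x^4 - 5*x^3 + 3*x^2 - x + 1

Multiply the two series term by term and collect like powers.
q(0) = 1
q′(0) = -1
q′′(0) = 6
q′′′(0) = -30
q^(4)(0) = 264
q^(5)(0) = -2520
Dividing each by k! gives the coefficients c_0, ..., c_5.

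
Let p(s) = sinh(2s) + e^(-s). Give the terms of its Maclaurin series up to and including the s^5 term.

Combine the two series term by term.
[s^0] = 1;  [s^1] = 1;  [s^2] = 1/2;  [s^3] = 7/6;  [s^4] = 1/24;  [s^5] = 31/120.

31*s^5/120 + s^4/24 + 7*s^3/6 + s^2/2 + s + 1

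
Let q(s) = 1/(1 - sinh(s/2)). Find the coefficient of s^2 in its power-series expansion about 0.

1/4

Plug the Maclaurin series of the inner function into that of the outer and collect terms.
q(0) = 1
q′(0) = 1/2
q′′(0) = 1/2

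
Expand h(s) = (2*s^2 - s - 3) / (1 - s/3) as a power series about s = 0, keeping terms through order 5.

Shift and add copies of the series according to the polynomial's terms.

4*s^5/81 + 4*s^4/27 + 4*s^3/9 + 4*s^2/3 - 2*s - 3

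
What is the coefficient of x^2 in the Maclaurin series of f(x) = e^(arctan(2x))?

Let u equal the inner series; expand the outer function in u and truncate.

2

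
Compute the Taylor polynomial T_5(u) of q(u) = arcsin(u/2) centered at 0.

Use the known series and substitute for the argument.
q(0) = 0
q′(0) = 1/2
q′′(0) = 0
q′′′(0) = 1/8
q^(4)(0) = 0
q^(5)(0) = 9/32
Then c_k = q^(k)(0)/k! gives each Taylor coefficient.

3*u^5/1280 + u^3/48 + u/2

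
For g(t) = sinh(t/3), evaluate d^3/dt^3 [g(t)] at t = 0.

From the series, [t^3] g = 1/162; multiply by 3! = 6 to get 1/27.

1/27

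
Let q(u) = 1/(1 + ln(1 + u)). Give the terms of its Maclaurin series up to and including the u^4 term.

Let u equal the inner series; expand the outer function in u and truncate.
[u^0] = 1;  [u^1] = -1;  [u^2] = 3/2;  [u^3] = -7/3;  [u^4] = 11/3.

11*u^4/3 - 7*u^3/3 + 3*u^2/2 - u + 1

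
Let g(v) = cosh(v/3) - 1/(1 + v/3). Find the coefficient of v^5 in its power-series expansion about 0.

Expand each term separately and add.
g(0) = 0
g′(0) = 1/3
g′′(0) = -1/9
g′′′(0) = 2/9
g^(4)(0) = -23/81
g^(5)(0) = 40/81
The Taylor polynomial is Σ g^(k)(0)/k! · v^k.

1/243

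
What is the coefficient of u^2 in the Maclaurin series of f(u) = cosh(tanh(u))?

Substitute the inner expansion into the outer series and collect powers.
f(0) = 1
f′(0) = 0
f′′(0) = 1

1/2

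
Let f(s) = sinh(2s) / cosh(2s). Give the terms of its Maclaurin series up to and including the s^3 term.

Invert the denominator's series and multiply.
f(0) = 0
f′(0) = 2
f′′(0) = 0
f′′′(0) = -16
Dividing each by k! gives the coefficients c_0, ..., c_3.

-8*s^3/3 + 2*s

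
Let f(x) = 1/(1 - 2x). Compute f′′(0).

8

From the series, [x^2] f = 4; multiply by 2! = 2 to get 8.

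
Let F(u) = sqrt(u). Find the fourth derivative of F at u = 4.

-15/2048

From the series, [(u - 4)^4] F = -5/16384; multiply by 4! = 24 to get -15/2048.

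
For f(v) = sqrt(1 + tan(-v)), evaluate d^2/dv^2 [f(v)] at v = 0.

-1/4

Compose series: expand the inner function first, then feed it into the outer expansion.
The coefficient of v^2 in the expansion is -1/8, so f′′(0) = 2! * (-1/8) = -1/4.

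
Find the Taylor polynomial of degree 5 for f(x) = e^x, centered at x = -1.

(x + 1)^5*e^(-1)/120 + (x + 1)^4*e^(-1)/24 + (x + 1)^3*e^(-1)/6 + (x + 1)^2*e^(-1)/2 + (x + 1)*e^(-1) + e^(-1)

f(-1) = e^(-1)
f′(-1) = e^(-1)
f′′(-1) = e^(-1)
f′′′(-1) = e^(-1)
f^(4)(-1) = e^(-1)
f^(5)(-1) = e^(-1)
Then c_k = f^(k)(-1)/k! gives each Taylor coefficient.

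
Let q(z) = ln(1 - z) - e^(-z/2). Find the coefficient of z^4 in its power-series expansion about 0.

Combine the two series term by term.

-97/384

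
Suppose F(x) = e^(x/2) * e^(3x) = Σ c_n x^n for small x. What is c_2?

Write out both Maclaurin series and multiply, keeping only the needed powers.
F(0) = 1
F′(0) = 7/2
F′′(0) = 49/4
So c_2 = F′′(0)/2! = 49/8.

49/8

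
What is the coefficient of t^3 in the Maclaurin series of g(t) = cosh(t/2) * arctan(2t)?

Take the Cauchy product of the two expansions.

-29/12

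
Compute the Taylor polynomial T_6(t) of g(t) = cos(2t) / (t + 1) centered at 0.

-19*t^6/45 + t^5/3 - t^4/3 + t^3 - t^2 - t + 1

Multiply the numerator's expansion by the denominator's geometric series.
g(0) = 1
g′(0) = -1
g′′(0) = -2
g′′′(0) = 6
g^(4)(0) = -8
g^(5)(0) = 40
g^(6)(0) = -304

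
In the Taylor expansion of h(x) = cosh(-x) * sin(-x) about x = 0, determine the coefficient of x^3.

-1/3

Write out both Maclaurin series and multiply, keeping only the needed powers.
h(0) = 0
h′(0) = -1
h′′(0) = 0
h′′′(0) = -2
So c_3 = h′′′(0)/3! = -1/3.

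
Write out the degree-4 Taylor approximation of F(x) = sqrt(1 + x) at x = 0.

F(0) = 1
F′(0) = 1/2
F′′(0) = -1/4
F′′′(0) = 3/8
F^(4)(0) = -15/16

-5*x^4/128 + x^3/16 - x^2/8 + x/2 + 1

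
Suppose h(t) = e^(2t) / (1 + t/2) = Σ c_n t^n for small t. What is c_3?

17/24

Take the Cauchy product of the two expansions.
h(0) = 1
h′(0) = 3/2
h′′(0) = 5/2
h′′′(0) = 17/4
So c_3 = h′′′(0)/3! = 17/24.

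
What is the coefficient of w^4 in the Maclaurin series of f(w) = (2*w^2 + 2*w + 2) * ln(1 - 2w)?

-52/3

Distribute the polynomial across the series and collect like powers.
f(0) = 0
f′(0) = -4
f′′(0) = -16
f′′′(0) = -80
f^(4)(0) = -416
The Taylor polynomial is Σ f^(k)(0)/k! · w^k.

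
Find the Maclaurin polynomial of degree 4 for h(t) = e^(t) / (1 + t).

3*t^4/8 - t^3/3 + t^2/2 + 1

Expand each factor separately, then convolve coefficients.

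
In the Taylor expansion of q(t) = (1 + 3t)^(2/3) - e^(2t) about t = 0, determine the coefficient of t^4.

-3

Add the two expansions coefficient-wise.
[t^0] = 0;  [t^1] = 0;  [t^2] = -3;  [t^3] = 0;  [t^4] = -3.
So c_4 = q^(4)(0)/4! = -3.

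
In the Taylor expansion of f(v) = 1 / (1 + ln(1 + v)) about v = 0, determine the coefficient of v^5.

Write 1/(1+u) = 1 - u + u^2 - u^3 + ... and substitute the series for u.
f(0) = 1
f′(0) = -1
f′′(0) = 3
f′′′(0) = -14
f^(4)(0) = 88
f^(5)(0) = -694
Dividing each by k! gives the coefficients c_0, ..., c_5.

-347/60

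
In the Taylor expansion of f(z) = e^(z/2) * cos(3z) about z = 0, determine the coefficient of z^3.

-107/48

Take the Cauchy product of the two expansions.
f(0) = 1
f′(0) = 1/2
f′′(0) = -35/4
f′′′(0) = -107/8
So c_3 = f′′′(0)/3! = -107/48.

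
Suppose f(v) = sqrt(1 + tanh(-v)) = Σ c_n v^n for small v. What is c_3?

Plug the Maclaurin series of the inner function into that of the outer and collect terms.
f(0) = 1
f′(0) = -1/2
f′′(0) = -1/4
f′′′(0) = 5/8

5/48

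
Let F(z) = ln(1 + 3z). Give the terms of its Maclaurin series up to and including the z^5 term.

F(0) = 0
F′(0) = 3
F′′(0) = -9
F′′′(0) = 54
F^(4)(0) = -486
F^(5)(0) = 5832

243*z^5/5 - 81*z^4/4 + 9*z^3 - 9*z^2/2 + 3*z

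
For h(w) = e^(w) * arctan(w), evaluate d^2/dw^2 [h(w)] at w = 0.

2

Write out both Maclaurin series and multiply, keeping only the needed powers.
From the series, [w^2] h = 1; multiply by 2! = 2 to get 2.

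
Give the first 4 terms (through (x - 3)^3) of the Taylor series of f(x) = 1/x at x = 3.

f(3) = 1/3
f′(3) = -1/9
f′′(3) = 2/27
f′′′(3) = -2/27
Then c_k = f^(k)(3)/k! gives each Taylor coefficient.

-(x - 3)^3/81 + (x - 3)^2/27 - (x - 3)/9 + 1/3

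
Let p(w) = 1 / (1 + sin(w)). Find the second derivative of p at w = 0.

Expand as Σ (-1)^k u^k with u equal to the inner function's series.
From the series, [w^2] p = 1; multiply by 2! = 2 to get 2.

2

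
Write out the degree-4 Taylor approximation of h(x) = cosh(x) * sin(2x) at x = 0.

Multiply the two series term by term and collect like powers.
h(0) = 0
h′(0) = 2
h′′(0) = 0
h′′′(0) = -2
h^(4)(0) = 0
Then c_k = h^(k)(0)/k! gives each Taylor coefficient.

-x^3/3 + 2*x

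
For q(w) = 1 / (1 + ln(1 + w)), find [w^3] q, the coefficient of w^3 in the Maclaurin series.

-7/3

Write 1/(1+u) = 1 - u + u^2 - u^3 + ... and substitute the series for u.
[w^0] = 1;  [w^1] = -1;  [w^2] = 3/2;  [w^3] = -7/3.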